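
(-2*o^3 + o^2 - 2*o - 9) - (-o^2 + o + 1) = -2*o^3 + 2*o^2 - 3*o - 10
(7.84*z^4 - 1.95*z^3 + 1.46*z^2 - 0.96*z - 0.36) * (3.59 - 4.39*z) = -34.4176*z^5 + 36.7061*z^4 - 13.4099*z^3 + 9.4558*z^2 - 1.866*z - 1.2924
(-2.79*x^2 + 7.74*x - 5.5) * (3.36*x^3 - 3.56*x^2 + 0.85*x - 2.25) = -9.3744*x^5 + 35.9388*x^4 - 48.4059*x^3 + 32.4365*x^2 - 22.09*x + 12.375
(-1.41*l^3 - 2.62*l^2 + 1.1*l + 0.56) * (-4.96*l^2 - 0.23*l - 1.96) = 6.9936*l^5 + 13.3195*l^4 - 2.0898*l^3 + 2.1046*l^2 - 2.2848*l - 1.0976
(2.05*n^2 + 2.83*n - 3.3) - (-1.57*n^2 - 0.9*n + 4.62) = 3.62*n^2 + 3.73*n - 7.92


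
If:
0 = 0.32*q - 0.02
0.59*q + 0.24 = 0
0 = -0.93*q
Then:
No Solution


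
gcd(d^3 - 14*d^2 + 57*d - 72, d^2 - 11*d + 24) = d^2 - 11*d + 24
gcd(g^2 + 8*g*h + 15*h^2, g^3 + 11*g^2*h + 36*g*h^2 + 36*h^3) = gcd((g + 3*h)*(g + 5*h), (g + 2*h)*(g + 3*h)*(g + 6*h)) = g + 3*h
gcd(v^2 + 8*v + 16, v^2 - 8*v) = 1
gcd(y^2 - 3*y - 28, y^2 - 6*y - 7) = y - 7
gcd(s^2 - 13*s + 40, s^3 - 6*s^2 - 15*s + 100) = s - 5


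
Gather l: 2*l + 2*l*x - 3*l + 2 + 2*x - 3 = l*(2*x - 1) + 2*x - 1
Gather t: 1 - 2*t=1 - 2*t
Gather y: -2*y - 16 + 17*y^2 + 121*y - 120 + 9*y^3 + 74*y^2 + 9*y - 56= 9*y^3 + 91*y^2 + 128*y - 192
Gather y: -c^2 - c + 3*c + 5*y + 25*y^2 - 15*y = -c^2 + 2*c + 25*y^2 - 10*y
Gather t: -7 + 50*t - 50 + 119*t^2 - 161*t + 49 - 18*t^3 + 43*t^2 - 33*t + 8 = -18*t^3 + 162*t^2 - 144*t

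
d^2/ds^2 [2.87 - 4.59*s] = 0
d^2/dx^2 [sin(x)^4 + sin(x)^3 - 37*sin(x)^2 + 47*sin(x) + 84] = -16*sin(x)^4 - 9*sin(x)^3 + 160*sin(x)^2 - 41*sin(x) - 74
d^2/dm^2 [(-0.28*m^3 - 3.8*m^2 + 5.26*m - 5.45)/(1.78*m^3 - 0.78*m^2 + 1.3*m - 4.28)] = (1.77635683940025e-15*m^7 - 24.857344*m^6 + 103.882224*m^5 - 223.869888*m^4 - 308.956608*m^3 + 470.773968*m^2 - 352.098696*m - 62.719)/(5.639752*m^9 - 7.414056*m^8 + 15.605616*m^7 - 51.986328*m^6 + 47.051472*m^5 - 71.189976*m^4 + 126.056776*m^3 - 64.564656*m^2 + 71.44176*m - 78.402752)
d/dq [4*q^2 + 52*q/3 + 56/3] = 8*q + 52/3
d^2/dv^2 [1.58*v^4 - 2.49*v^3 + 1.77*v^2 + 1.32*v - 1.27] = 18.96*v^2 - 14.94*v + 3.54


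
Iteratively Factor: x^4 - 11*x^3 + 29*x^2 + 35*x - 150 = (x - 3)*(x^3 - 8*x^2 + 5*x + 50) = (x - 5)*(x - 3)*(x^2 - 3*x - 10) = (x - 5)^2*(x - 3)*(x + 2)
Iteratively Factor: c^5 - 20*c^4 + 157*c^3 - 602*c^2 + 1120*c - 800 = (c - 2)*(c^4 - 18*c^3 + 121*c^2 - 360*c + 400) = (c - 5)*(c - 2)*(c^3 - 13*c^2 + 56*c - 80) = (c - 5)^2*(c - 2)*(c^2 - 8*c + 16) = (c - 5)^2*(c - 4)*(c - 2)*(c - 4)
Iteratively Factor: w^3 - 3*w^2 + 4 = (w - 2)*(w^2 - w - 2) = (w - 2)*(w + 1)*(w - 2)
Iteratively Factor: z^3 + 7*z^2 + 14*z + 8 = (z + 1)*(z^2 + 6*z + 8) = (z + 1)*(z + 2)*(z + 4)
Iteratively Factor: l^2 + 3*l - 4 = (l + 4)*(l - 1)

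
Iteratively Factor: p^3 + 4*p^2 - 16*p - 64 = (p + 4)*(p^2 - 16) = (p + 4)^2*(p - 4)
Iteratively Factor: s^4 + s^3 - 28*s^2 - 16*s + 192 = (s + 4)*(s^3 - 3*s^2 - 16*s + 48) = (s + 4)^2*(s^2 - 7*s + 12) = (s - 3)*(s + 4)^2*(s - 4)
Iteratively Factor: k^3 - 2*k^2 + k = (k)*(k^2 - 2*k + 1) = k*(k - 1)*(k - 1)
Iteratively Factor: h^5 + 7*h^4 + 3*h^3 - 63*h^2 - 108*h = (h + 4)*(h^4 + 3*h^3 - 9*h^2 - 27*h) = (h + 3)*(h + 4)*(h^3 - 9*h) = (h + 3)^2*(h + 4)*(h^2 - 3*h) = (h - 3)*(h + 3)^2*(h + 4)*(h)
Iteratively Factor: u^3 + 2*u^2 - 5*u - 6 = (u + 3)*(u^2 - u - 2) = (u + 1)*(u + 3)*(u - 2)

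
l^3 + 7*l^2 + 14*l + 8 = (l + 1)*(l + 2)*(l + 4)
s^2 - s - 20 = (s - 5)*(s + 4)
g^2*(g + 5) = g^3 + 5*g^2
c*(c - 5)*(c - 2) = c^3 - 7*c^2 + 10*c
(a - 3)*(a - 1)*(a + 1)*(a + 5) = a^4 + 2*a^3 - 16*a^2 - 2*a + 15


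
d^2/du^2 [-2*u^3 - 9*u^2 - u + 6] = -12*u - 18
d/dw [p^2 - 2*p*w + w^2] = -2*p + 2*w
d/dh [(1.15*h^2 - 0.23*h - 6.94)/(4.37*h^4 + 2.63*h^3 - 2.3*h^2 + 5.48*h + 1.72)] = (-10.051*h^5 - 0.00919999999999987*h^4 + 122.521*h^3 + 60.5296*h^2 - 27.968*h + 37.6356)/(19.0969*h^8 + 22.9862*h^7 - 13.1851*h^6 + 35.7972*h^5 + 49.1476*h^4 - 16.1608*h^3 + 22.1184*h^2 + 18.8512*h + 2.9584)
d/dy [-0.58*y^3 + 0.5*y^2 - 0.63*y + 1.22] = -1.74*y^2 + 1.0*y - 0.63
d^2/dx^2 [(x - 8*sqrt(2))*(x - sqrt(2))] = 2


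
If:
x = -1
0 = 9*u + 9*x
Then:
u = 1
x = -1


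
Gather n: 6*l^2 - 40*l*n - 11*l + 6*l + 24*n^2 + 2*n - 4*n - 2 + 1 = 6*l^2 - 5*l + 24*n^2 + n*(-40*l - 2) - 1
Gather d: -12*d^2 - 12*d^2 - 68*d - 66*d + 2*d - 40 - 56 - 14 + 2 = -24*d^2 - 132*d - 108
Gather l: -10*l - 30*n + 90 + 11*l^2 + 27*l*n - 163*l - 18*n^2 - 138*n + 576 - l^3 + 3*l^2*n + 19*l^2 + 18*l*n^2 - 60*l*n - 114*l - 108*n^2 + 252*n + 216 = -l^3 + l^2*(3*n + 30) + l*(18*n^2 - 33*n - 287) - 126*n^2 + 84*n + 882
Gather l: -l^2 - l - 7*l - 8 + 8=-l^2 - 8*l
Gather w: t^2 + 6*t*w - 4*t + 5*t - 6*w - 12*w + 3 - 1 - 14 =t^2 + t + w*(6*t - 18) - 12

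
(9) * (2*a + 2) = 18*a + 18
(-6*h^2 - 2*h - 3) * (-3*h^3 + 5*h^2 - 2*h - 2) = 18*h^5 - 24*h^4 + 11*h^3 + h^2 + 10*h + 6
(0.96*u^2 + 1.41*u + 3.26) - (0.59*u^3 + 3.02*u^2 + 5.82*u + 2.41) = -0.59*u^3 - 2.06*u^2 - 4.41*u + 0.85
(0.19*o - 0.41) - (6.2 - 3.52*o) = 3.71*o - 6.61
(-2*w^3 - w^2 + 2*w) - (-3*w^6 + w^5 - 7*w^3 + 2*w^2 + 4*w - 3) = 3*w^6 - w^5 + 5*w^3 - 3*w^2 - 2*w + 3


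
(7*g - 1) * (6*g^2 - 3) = 42*g^3 - 6*g^2 - 21*g + 3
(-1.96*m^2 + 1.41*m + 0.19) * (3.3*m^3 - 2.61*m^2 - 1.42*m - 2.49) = -6.468*m^5 + 9.7686*m^4 - 0.2699*m^3 + 2.3823*m^2 - 3.7807*m - 0.4731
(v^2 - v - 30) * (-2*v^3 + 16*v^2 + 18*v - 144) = -2*v^5 + 18*v^4 + 62*v^3 - 642*v^2 - 396*v + 4320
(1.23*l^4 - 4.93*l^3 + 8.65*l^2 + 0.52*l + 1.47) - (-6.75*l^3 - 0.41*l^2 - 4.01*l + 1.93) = 1.23*l^4 + 1.82*l^3 + 9.06*l^2 + 4.53*l - 0.46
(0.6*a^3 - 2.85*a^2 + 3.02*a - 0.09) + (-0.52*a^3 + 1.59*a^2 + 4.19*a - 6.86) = 0.08*a^3 - 1.26*a^2 + 7.21*a - 6.95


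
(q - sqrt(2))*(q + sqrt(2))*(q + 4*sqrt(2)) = q^3 + 4*sqrt(2)*q^2 - 2*q - 8*sqrt(2)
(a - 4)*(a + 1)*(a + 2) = a^3 - a^2 - 10*a - 8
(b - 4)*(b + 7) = b^2 + 3*b - 28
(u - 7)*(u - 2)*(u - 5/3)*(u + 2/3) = u^4 - 10*u^3 + 197*u^2/9 - 4*u - 140/9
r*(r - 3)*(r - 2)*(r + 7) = r^4 + 2*r^3 - 29*r^2 + 42*r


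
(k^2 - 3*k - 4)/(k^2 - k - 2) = (k - 4)/(k - 2)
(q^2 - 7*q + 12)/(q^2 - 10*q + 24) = (q - 3)/(q - 6)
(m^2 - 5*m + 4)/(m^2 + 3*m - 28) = (m - 1)/(m + 7)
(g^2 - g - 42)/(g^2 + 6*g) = (g - 7)/g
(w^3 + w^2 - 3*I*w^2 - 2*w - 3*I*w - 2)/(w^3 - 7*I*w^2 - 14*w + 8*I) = (w + 1)/(w - 4*I)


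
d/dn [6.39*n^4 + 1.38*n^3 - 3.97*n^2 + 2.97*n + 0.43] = 25.56*n^3 + 4.14*n^2 - 7.94*n + 2.97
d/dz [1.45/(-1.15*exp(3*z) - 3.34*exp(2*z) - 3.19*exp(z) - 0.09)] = (5.0025*exp(2*z) + 9.686*exp(z) + 4.6255)*exp(z)/(1.15*exp(3*z) + 3.34*exp(2*z) + 3.19*exp(z) + 0.09)^2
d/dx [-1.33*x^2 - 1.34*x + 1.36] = -2.66*x - 1.34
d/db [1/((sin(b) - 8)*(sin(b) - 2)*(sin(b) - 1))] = (-3*sin(b)^2 + 22*sin(b) - 26)*cos(b)/((sin(b) - 8)^2*(sin(b) - 2)^2*(sin(b) - 1)^2)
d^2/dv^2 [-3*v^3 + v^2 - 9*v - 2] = 2 - 18*v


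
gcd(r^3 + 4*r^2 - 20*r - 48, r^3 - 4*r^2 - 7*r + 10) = r + 2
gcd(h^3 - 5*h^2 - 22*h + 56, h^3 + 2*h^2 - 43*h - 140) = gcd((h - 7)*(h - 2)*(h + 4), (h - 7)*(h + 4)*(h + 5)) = h^2 - 3*h - 28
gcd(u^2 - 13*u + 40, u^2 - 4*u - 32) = u - 8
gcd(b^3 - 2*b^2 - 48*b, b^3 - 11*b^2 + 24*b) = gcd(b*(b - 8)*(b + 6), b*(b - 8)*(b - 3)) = b^2 - 8*b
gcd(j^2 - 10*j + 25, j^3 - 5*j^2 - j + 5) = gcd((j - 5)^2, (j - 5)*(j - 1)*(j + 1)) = j - 5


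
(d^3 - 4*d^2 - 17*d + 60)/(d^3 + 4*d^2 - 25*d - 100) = (d - 3)/(d + 5)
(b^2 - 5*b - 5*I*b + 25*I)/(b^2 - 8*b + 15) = (b - 5*I)/(b - 3)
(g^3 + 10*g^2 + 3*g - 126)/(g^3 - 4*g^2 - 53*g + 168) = (g + 6)/(g - 8)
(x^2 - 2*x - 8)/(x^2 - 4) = (x - 4)/(x - 2)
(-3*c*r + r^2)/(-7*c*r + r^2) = (3*c - r)/(7*c - r)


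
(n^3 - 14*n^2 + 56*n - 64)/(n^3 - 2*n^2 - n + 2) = (n^2 - 12*n + 32)/(n^2 - 1)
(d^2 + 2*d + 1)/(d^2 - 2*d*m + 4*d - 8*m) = (d^2 + 2*d + 1)/(d^2 - 2*d*m + 4*d - 8*m)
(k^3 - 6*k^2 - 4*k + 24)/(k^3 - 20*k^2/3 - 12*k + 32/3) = 3*(k^2 - 8*k + 12)/(3*k^2 - 26*k + 16)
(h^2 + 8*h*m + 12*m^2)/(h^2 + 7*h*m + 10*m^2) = (h + 6*m)/(h + 5*m)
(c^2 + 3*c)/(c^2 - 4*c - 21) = c/(c - 7)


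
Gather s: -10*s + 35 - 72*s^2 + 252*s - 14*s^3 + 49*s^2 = -14*s^3 - 23*s^2 + 242*s + 35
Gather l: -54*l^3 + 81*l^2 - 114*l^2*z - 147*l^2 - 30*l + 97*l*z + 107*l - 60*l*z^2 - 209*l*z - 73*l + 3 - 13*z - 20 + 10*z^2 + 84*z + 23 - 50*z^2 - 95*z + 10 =-54*l^3 + l^2*(-114*z - 66) + l*(-60*z^2 - 112*z + 4) - 40*z^2 - 24*z + 16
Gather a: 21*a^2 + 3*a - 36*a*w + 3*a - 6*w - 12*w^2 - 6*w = 21*a^2 + a*(6 - 36*w) - 12*w^2 - 12*w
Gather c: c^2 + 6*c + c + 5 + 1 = c^2 + 7*c + 6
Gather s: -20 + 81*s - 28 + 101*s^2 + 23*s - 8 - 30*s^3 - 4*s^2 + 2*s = -30*s^3 + 97*s^2 + 106*s - 56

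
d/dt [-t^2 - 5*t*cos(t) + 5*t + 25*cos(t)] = 5*t*sin(t) - 2*t - 25*sin(t) - 5*cos(t) + 5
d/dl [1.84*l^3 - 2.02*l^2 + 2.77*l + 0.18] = 5.52*l^2 - 4.04*l + 2.77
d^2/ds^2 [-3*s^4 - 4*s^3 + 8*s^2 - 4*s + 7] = -36*s^2 - 24*s + 16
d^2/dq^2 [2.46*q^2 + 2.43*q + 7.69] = 4.92000000000000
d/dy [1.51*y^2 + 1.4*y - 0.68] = 3.02*y + 1.4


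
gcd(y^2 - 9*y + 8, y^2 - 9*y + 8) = y^2 - 9*y + 8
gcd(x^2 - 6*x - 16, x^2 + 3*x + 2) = x + 2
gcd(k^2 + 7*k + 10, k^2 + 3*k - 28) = 1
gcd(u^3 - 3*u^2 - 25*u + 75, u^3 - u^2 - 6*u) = u - 3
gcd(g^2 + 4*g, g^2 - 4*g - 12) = 1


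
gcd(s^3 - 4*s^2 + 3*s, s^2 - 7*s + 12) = s - 3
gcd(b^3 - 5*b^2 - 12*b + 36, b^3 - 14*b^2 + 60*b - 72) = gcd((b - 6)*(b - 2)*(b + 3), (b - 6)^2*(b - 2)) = b^2 - 8*b + 12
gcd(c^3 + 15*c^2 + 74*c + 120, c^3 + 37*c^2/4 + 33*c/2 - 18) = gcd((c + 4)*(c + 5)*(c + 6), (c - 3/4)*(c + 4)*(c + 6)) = c^2 + 10*c + 24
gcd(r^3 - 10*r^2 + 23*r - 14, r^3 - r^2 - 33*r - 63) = r - 7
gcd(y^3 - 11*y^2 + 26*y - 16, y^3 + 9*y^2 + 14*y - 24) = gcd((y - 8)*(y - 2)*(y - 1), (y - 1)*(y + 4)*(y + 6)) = y - 1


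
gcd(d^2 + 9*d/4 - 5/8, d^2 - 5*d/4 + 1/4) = d - 1/4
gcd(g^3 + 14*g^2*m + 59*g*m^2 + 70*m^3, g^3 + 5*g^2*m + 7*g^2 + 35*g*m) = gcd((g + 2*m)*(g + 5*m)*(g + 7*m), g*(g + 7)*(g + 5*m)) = g + 5*m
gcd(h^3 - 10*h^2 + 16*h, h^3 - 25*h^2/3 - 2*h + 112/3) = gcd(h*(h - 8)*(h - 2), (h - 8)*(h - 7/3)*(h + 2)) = h - 8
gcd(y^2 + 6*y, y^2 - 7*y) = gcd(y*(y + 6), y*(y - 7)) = y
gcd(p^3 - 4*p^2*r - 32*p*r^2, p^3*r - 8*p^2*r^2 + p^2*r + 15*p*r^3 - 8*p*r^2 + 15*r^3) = 1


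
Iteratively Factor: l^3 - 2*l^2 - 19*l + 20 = (l - 5)*(l^2 + 3*l - 4) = (l - 5)*(l - 1)*(l + 4)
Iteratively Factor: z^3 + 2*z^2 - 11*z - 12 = (z + 1)*(z^2 + z - 12) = (z - 3)*(z + 1)*(z + 4)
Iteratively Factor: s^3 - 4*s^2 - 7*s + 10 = (s + 2)*(s^2 - 6*s + 5) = (s - 5)*(s + 2)*(s - 1)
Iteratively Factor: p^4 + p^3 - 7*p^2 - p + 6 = (p + 3)*(p^3 - 2*p^2 - p + 2) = (p + 1)*(p + 3)*(p^2 - 3*p + 2) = (p - 1)*(p + 1)*(p + 3)*(p - 2)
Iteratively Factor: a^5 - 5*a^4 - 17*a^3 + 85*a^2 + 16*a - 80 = (a - 5)*(a^4 - 17*a^2 + 16) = (a - 5)*(a + 1)*(a^3 - a^2 - 16*a + 16) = (a - 5)*(a - 1)*(a + 1)*(a^2 - 16) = (a - 5)*(a - 4)*(a - 1)*(a + 1)*(a + 4)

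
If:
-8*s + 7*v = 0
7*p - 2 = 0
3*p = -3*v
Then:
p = 2/7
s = -1/4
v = -2/7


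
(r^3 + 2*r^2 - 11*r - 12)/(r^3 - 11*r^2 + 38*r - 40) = (r^3 + 2*r^2 - 11*r - 12)/(r^3 - 11*r^2 + 38*r - 40)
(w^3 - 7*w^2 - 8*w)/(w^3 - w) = (w - 8)/(w - 1)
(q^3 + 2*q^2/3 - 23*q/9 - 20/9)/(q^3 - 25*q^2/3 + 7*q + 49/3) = (9*q^2 - 3*q - 20)/(3*(3*q^2 - 28*q + 49))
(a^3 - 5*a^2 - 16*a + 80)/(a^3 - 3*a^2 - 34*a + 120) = (a + 4)/(a + 6)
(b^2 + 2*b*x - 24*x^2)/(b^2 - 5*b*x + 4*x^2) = (-b - 6*x)/(-b + x)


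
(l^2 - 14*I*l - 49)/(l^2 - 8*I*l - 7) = (l - 7*I)/(l - I)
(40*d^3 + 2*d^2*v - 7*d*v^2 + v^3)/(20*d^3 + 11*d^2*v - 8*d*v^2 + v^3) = (2*d + v)/(d + v)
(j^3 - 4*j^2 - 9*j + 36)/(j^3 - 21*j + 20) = (j^2 - 9)/(j^2 + 4*j - 5)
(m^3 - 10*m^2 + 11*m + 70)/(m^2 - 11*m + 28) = (m^2 - 3*m - 10)/(m - 4)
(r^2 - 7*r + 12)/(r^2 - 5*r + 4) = (r - 3)/(r - 1)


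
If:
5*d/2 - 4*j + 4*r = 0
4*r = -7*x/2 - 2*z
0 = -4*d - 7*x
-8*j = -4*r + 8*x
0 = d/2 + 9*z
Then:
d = 0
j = 0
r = 0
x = 0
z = 0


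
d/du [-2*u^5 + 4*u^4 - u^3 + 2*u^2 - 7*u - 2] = -10*u^4 + 16*u^3 - 3*u^2 + 4*u - 7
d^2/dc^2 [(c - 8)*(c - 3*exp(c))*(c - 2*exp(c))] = -5*c^2*exp(c) + 24*c*exp(2*c) + 20*c*exp(c) + 6*c - 168*exp(2*c) + 70*exp(c) - 16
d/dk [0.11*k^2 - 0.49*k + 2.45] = 0.22*k - 0.49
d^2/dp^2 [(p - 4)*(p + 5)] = 2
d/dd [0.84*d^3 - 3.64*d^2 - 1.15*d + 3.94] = 2.52*d^2 - 7.28*d - 1.15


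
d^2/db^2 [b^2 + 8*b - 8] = 2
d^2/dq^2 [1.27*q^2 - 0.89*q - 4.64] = 2.54000000000000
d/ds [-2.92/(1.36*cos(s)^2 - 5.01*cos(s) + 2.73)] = (14.6292 - 7.9424*cos(s))*sin(s)/(1.36*cos(s)^2 - 5.01*cos(s) + 2.73)^2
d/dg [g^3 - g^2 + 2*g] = 3*g^2 - 2*g + 2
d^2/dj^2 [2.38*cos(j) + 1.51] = -2.38*cos(j)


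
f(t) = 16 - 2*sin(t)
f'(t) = -2*cos(t)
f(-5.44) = 14.51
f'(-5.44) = -1.33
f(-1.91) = 17.89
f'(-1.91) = 0.67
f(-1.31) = 17.93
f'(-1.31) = -0.52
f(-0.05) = 16.10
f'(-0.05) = -2.00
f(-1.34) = 17.95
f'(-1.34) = -0.46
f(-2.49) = 17.21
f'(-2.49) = 1.59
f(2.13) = 14.30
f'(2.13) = 1.06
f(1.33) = 14.06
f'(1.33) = -0.48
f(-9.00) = 16.82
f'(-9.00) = 1.82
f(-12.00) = 14.93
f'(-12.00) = -1.69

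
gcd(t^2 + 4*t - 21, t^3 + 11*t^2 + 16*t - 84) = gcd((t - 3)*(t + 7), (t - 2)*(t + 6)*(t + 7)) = t + 7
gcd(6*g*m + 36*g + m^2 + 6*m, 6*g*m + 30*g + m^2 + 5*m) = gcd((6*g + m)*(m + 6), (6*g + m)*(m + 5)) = 6*g + m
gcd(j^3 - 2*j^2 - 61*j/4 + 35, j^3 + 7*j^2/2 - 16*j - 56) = j + 4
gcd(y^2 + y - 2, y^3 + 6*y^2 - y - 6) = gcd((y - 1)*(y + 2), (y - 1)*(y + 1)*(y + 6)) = y - 1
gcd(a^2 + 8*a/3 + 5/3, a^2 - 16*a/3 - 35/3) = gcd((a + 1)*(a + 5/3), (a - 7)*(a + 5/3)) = a + 5/3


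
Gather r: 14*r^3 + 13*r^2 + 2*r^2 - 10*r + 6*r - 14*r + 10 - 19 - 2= 14*r^3 + 15*r^2 - 18*r - 11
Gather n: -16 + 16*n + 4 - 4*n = 12*n - 12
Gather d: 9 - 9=0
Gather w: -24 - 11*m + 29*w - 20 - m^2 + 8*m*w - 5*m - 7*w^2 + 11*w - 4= -m^2 - 16*m - 7*w^2 + w*(8*m + 40) - 48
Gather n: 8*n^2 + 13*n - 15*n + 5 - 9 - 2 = 8*n^2 - 2*n - 6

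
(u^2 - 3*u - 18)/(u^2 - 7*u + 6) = (u + 3)/(u - 1)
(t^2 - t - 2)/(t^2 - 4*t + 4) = (t + 1)/(t - 2)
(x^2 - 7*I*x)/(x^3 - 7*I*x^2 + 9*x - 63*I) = x/(x^2 + 9)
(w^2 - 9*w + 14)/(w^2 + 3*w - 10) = (w - 7)/(w + 5)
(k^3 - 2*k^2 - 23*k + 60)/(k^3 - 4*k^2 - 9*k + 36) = (k + 5)/(k + 3)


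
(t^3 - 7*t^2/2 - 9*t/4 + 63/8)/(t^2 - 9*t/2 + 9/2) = (t^2 - 2*t - 21/4)/(t - 3)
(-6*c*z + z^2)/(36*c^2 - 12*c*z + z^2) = z/(-6*c + z)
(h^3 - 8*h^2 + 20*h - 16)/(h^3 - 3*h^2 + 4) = (h - 4)/(h + 1)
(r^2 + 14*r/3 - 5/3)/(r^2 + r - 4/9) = 3*(r + 5)/(3*r + 4)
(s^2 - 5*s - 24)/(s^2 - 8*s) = (s + 3)/s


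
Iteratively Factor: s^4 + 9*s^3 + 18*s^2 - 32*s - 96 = (s + 4)*(s^3 + 5*s^2 - 2*s - 24) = (s - 2)*(s + 4)*(s^2 + 7*s + 12) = (s - 2)*(s + 3)*(s + 4)*(s + 4)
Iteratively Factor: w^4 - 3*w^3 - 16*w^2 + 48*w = (w + 4)*(w^3 - 7*w^2 + 12*w) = (w - 4)*(w + 4)*(w^2 - 3*w) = (w - 4)*(w - 3)*(w + 4)*(w)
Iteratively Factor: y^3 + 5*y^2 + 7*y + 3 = (y + 1)*(y^2 + 4*y + 3) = (y + 1)*(y + 3)*(y + 1)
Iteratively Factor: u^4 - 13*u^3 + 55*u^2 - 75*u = (u - 3)*(u^3 - 10*u^2 + 25*u) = (u - 5)*(u - 3)*(u^2 - 5*u) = (u - 5)^2*(u - 3)*(u)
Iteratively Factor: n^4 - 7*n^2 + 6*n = (n + 3)*(n^3 - 3*n^2 + 2*n) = (n - 1)*(n + 3)*(n^2 - 2*n) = (n - 2)*(n - 1)*(n + 3)*(n)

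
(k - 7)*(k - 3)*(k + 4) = k^3 - 6*k^2 - 19*k + 84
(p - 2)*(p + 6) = p^2 + 4*p - 12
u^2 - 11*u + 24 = (u - 8)*(u - 3)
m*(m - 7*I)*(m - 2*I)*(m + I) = m^4 - 8*I*m^3 - 5*m^2 - 14*I*m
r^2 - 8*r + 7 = (r - 7)*(r - 1)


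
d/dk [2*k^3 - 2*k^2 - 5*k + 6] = 6*k^2 - 4*k - 5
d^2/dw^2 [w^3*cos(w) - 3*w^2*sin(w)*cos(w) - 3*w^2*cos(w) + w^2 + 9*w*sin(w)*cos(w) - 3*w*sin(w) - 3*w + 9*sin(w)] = -w^3*cos(w) - 6*w^2*sin(w) + 6*w^2*sin(2*w) + 3*w^2*cos(w) + 15*w*sin(w) - 18*w*sin(2*w) + 6*w*cos(w) - 12*w*cos(2*w) - 9*sin(w) - 3*sin(2*w) - 12*cos(w) + 18*cos(2*w) + 2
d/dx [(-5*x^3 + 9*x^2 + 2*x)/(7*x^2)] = -5/7 - 2/(7*x^2)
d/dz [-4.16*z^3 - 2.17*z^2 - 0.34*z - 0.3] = -12.48*z^2 - 4.34*z - 0.34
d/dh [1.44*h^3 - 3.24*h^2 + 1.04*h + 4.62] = 4.32*h^2 - 6.48*h + 1.04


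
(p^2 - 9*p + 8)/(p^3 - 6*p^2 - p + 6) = (p - 8)/(p^2 - 5*p - 6)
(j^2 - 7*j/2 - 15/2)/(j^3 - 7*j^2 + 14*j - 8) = (2*j^2 - 7*j - 15)/(2*(j^3 - 7*j^2 + 14*j - 8))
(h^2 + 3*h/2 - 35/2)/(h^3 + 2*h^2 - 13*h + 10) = (h - 7/2)/(h^2 - 3*h + 2)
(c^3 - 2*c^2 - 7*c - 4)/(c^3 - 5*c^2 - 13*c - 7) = (c - 4)/(c - 7)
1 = 1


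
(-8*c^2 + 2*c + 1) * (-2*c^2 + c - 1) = 16*c^4 - 12*c^3 + 8*c^2 - c - 1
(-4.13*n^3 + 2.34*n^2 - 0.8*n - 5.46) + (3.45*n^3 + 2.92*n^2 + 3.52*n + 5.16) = -0.68*n^3 + 5.26*n^2 + 2.72*n - 0.3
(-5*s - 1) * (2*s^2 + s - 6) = -10*s^3 - 7*s^2 + 29*s + 6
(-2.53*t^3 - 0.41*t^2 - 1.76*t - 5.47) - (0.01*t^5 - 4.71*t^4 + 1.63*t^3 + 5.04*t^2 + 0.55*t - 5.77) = -0.01*t^5 + 4.71*t^4 - 4.16*t^3 - 5.45*t^2 - 2.31*t + 0.3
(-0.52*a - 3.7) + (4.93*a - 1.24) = 4.41*a - 4.94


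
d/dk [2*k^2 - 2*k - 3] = 4*k - 2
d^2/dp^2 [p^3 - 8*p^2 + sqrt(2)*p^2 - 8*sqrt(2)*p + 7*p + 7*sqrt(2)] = 6*p - 16 + 2*sqrt(2)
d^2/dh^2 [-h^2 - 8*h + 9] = -2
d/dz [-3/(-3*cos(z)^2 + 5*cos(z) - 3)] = 3*(6*cos(z) - 5)*sin(z)/(3*cos(z)^2 - 5*cos(z) + 3)^2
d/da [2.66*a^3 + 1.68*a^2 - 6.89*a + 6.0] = 7.98*a^2 + 3.36*a - 6.89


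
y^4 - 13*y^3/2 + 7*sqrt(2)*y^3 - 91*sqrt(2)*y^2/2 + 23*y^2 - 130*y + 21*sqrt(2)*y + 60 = (y - 6)*(y - 1/2)*(y + 2*sqrt(2))*(y + 5*sqrt(2))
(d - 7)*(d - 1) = d^2 - 8*d + 7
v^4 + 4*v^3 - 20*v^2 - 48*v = v*(v - 4)*(v + 2)*(v + 6)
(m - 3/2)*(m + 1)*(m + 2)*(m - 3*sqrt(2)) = m^4 - 3*sqrt(2)*m^3 + 3*m^3/2 - 9*sqrt(2)*m^2/2 - 5*m^2/2 - 3*m + 15*sqrt(2)*m/2 + 9*sqrt(2)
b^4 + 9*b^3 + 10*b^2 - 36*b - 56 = (b - 2)*(b + 2)^2*(b + 7)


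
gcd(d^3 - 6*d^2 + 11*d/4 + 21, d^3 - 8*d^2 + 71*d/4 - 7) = d^2 - 15*d/2 + 14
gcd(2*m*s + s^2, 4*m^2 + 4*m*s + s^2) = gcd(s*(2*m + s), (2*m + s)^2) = 2*m + s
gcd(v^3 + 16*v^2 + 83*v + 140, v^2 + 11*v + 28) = v^2 + 11*v + 28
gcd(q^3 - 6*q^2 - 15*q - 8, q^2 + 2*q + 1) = q^2 + 2*q + 1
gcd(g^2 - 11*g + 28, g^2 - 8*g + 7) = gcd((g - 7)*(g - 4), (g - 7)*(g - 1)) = g - 7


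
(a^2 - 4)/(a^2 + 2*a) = (a - 2)/a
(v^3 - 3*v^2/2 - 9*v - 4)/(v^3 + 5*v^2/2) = (2*v^3 - 3*v^2 - 18*v - 8)/(v^2*(2*v + 5))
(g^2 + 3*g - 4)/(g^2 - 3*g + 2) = (g + 4)/(g - 2)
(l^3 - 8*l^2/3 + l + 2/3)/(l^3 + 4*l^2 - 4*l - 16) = (3*l^2 - 2*l - 1)/(3*(l^2 + 6*l + 8))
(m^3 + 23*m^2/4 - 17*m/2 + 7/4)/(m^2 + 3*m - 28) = (4*m^2 - 5*m + 1)/(4*(m - 4))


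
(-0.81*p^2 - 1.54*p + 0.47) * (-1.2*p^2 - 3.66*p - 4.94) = 0.972*p^4 + 4.8126*p^3 + 9.0738*p^2 + 5.8874*p - 2.3218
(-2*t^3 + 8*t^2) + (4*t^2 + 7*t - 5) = -2*t^3 + 12*t^2 + 7*t - 5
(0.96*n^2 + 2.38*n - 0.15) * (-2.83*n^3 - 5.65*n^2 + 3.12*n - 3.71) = -2.7168*n^5 - 12.1594*n^4 - 10.0273*n^3 + 4.7115*n^2 - 9.2978*n + 0.5565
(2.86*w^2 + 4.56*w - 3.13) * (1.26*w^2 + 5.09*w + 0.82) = 3.6036*w^4 + 20.303*w^3 + 21.6118*w^2 - 12.1925*w - 2.5666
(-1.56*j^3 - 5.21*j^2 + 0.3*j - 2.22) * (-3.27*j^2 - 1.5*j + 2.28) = 5.1012*j^5 + 19.3767*j^4 + 3.2772*j^3 - 5.0694*j^2 + 4.014*j - 5.0616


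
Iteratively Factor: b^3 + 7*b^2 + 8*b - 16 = (b - 1)*(b^2 + 8*b + 16) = (b - 1)*(b + 4)*(b + 4)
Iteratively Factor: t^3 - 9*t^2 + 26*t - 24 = (t - 3)*(t^2 - 6*t + 8) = (t - 4)*(t - 3)*(t - 2)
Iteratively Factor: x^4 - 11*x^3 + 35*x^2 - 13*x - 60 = (x + 1)*(x^3 - 12*x^2 + 47*x - 60) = (x - 5)*(x + 1)*(x^2 - 7*x + 12) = (x - 5)*(x - 4)*(x + 1)*(x - 3)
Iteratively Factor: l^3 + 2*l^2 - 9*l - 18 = (l + 3)*(l^2 - l - 6) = (l + 2)*(l + 3)*(l - 3)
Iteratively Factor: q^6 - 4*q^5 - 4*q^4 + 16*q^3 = (q - 4)*(q^5 - 4*q^3) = q*(q - 4)*(q^4 - 4*q^2) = q*(q - 4)*(q + 2)*(q^3 - 2*q^2) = q*(q - 4)*(q - 2)*(q + 2)*(q^2) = q^2*(q - 4)*(q - 2)*(q + 2)*(q)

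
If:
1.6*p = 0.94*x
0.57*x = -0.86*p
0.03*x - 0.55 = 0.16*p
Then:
No Solution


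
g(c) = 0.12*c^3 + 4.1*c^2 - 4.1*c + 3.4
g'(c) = 0.36*c^2 + 8.2*c - 4.1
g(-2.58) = 39.21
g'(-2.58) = -22.86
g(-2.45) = 36.29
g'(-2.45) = -22.03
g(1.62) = 8.03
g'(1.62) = 10.13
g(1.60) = 7.83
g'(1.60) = 9.94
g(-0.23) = 4.56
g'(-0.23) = -5.97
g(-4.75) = 102.52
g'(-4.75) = -34.93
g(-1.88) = 24.80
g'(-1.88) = -18.24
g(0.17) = 2.82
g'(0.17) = -2.70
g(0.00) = 3.40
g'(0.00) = -4.10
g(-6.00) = 149.68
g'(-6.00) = -40.34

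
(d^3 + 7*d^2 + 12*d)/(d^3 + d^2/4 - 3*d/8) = 8*(d^2 + 7*d + 12)/(8*d^2 + 2*d - 3)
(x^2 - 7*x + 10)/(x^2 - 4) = (x - 5)/(x + 2)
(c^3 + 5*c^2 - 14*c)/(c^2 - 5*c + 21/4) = 4*c*(c^2 + 5*c - 14)/(4*c^2 - 20*c + 21)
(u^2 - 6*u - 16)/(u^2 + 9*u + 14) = (u - 8)/(u + 7)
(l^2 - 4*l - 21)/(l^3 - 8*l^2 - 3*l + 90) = (l - 7)/(l^2 - 11*l + 30)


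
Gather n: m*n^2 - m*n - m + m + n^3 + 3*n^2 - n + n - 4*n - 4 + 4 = n^3 + n^2*(m + 3) + n*(-m - 4)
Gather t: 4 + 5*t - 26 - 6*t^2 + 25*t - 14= -6*t^2 + 30*t - 36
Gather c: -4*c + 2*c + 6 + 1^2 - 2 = 5 - 2*c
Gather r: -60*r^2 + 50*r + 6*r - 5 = -60*r^2 + 56*r - 5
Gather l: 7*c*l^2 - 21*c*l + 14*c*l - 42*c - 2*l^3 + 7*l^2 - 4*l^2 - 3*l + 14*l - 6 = -42*c - 2*l^3 + l^2*(7*c + 3) + l*(11 - 7*c) - 6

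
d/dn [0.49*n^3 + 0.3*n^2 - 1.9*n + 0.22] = 1.47*n^2 + 0.6*n - 1.9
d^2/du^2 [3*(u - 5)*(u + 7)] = 6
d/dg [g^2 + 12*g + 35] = 2*g + 12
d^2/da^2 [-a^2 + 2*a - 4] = -2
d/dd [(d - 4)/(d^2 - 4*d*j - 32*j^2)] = (d^2 - 4*d*j - 32*j^2 - 2*(d - 4)*(d - 2*j))/(-d^2 + 4*d*j + 32*j^2)^2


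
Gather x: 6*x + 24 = 6*x + 24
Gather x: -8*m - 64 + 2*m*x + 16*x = -8*m + x*(2*m + 16) - 64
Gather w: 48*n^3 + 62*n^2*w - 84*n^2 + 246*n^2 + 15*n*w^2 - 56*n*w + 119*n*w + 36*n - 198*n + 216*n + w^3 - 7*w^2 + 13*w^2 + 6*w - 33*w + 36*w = 48*n^3 + 162*n^2 + 54*n + w^3 + w^2*(15*n + 6) + w*(62*n^2 + 63*n + 9)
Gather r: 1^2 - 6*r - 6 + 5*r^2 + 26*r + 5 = 5*r^2 + 20*r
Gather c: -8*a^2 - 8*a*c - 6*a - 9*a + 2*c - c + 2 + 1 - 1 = -8*a^2 - 15*a + c*(1 - 8*a) + 2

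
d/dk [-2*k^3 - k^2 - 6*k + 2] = -6*k^2 - 2*k - 6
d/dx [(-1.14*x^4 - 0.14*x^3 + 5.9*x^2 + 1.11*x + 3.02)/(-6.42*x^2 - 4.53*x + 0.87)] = (14.6376*x^5 + 16.3914*x^4 - 2.69880000000001*x^3 - 19.9662*x^2 + 49.0428*x + 14.6463)/(41.2164*x^4 + 58.1652*x^3 + 9.3501*x^2 - 7.8822*x + 0.7569)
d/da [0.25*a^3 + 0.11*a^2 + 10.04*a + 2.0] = 0.75*a^2 + 0.22*a + 10.04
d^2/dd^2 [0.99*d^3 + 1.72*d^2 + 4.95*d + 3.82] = 5.94*d + 3.44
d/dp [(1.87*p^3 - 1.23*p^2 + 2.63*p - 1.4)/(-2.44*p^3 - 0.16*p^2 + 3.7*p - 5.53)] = (1.77635683940025e-15*p^5 - 3.3004*p^4 + 26.6724*p^3 - 45.4015*p^2 + 13.1558*p - 9.3639)/(5.9536*p^6 + 0.7808*p^5 - 18.0304*p^4 + 25.8024*p^3 + 15.4596*p^2 - 40.922*p + 30.5809)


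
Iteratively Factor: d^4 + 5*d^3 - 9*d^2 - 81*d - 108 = (d + 3)*(d^3 + 2*d^2 - 15*d - 36) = (d + 3)^2*(d^2 - d - 12) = (d + 3)^3*(d - 4)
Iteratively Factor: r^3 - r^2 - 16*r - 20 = (r - 5)*(r^2 + 4*r + 4) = (r - 5)*(r + 2)*(r + 2)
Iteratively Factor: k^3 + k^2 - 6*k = (k + 3)*(k^2 - 2*k) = (k - 2)*(k + 3)*(k)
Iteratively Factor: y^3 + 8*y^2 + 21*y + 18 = (y + 3)*(y^2 + 5*y + 6) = (y + 2)*(y + 3)*(y + 3)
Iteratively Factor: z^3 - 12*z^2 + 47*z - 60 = (z - 4)*(z^2 - 8*z + 15) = (z - 5)*(z - 4)*(z - 3)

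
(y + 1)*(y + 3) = y^2 + 4*y + 3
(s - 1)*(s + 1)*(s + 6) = s^3 + 6*s^2 - s - 6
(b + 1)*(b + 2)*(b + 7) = b^3 + 10*b^2 + 23*b + 14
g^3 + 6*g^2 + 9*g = g*(g + 3)^2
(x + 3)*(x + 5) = x^2 + 8*x + 15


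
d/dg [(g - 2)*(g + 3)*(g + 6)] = g*(3*g + 14)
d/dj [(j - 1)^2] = 2*j - 2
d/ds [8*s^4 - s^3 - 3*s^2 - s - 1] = 32*s^3 - 3*s^2 - 6*s - 1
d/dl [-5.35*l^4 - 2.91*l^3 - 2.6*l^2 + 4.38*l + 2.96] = -21.4*l^3 - 8.73*l^2 - 5.2*l + 4.38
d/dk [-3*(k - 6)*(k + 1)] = 15 - 6*k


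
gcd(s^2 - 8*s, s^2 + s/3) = s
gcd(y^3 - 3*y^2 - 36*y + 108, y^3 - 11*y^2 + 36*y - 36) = y^2 - 9*y + 18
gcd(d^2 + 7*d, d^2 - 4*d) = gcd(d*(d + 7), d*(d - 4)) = d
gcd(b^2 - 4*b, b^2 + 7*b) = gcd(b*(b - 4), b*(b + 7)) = b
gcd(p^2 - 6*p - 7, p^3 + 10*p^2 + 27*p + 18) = p + 1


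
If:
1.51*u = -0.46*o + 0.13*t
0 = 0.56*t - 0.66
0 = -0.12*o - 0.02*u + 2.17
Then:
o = 19.03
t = 1.18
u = -5.70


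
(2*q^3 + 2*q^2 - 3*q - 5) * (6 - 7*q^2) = -14*q^5 - 14*q^4 + 33*q^3 + 47*q^2 - 18*q - 30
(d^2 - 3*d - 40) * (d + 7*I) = d^3 - 3*d^2 + 7*I*d^2 - 40*d - 21*I*d - 280*I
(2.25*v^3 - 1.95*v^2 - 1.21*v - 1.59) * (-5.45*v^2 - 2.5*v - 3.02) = -12.2625*v^5 + 5.0025*v^4 + 4.6745*v^3 + 17.5795*v^2 + 7.6292*v + 4.8018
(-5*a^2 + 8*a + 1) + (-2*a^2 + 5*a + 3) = -7*a^2 + 13*a + 4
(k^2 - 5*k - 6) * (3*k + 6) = 3*k^3 - 9*k^2 - 48*k - 36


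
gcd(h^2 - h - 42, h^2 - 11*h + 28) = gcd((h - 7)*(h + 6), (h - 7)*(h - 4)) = h - 7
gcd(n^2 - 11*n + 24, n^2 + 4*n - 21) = n - 3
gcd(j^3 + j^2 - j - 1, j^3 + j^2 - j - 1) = j^3 + j^2 - j - 1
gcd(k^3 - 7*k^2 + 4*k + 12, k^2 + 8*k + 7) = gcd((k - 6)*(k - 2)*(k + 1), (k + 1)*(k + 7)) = k + 1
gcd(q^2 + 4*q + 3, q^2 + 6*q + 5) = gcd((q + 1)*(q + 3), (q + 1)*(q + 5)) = q + 1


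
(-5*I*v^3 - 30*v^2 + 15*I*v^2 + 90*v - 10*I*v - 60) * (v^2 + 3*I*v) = -5*I*v^5 - 15*v^4 + 15*I*v^4 + 45*v^3 - 100*I*v^3 - 30*v^2 + 270*I*v^2 - 180*I*v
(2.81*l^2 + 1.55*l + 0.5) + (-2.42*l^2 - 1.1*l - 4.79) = 0.39*l^2 + 0.45*l - 4.29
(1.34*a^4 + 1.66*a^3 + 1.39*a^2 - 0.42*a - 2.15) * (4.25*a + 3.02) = 5.695*a^5 + 11.1018*a^4 + 10.9207*a^3 + 2.4128*a^2 - 10.4059*a - 6.493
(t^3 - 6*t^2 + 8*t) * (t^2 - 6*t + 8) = t^5 - 12*t^4 + 52*t^3 - 96*t^2 + 64*t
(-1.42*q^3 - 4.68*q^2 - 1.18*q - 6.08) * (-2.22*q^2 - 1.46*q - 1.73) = 3.1524*q^5 + 12.4628*q^4 + 11.909*q^3 + 23.3168*q^2 + 10.9182*q + 10.5184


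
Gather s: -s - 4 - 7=-s - 11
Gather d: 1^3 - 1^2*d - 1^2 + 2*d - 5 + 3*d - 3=4*d - 8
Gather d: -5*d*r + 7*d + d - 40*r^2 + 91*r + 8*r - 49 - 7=d*(8 - 5*r) - 40*r^2 + 99*r - 56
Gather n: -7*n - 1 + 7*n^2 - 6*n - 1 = 7*n^2 - 13*n - 2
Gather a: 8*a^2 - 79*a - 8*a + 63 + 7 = 8*a^2 - 87*a + 70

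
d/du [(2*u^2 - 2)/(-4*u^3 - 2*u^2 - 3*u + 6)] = 2*(4*u^4 - 15*u^2 + 8*u - 3)/(16*u^6 + 16*u^5 + 28*u^4 - 36*u^3 - 15*u^2 - 36*u + 36)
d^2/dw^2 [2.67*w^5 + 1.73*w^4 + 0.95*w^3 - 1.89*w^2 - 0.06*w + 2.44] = 53.4*w^3 + 20.76*w^2 + 5.7*w - 3.78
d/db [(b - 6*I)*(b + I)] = 2*b - 5*I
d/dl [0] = 0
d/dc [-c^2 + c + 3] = 1 - 2*c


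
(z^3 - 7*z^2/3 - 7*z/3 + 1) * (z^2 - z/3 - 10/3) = z^5 - 8*z^4/3 - 44*z^3/9 + 86*z^2/9 + 67*z/9 - 10/3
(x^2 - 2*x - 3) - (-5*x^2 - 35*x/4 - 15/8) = 6*x^2 + 27*x/4 - 9/8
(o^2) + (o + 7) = o^2 + o + 7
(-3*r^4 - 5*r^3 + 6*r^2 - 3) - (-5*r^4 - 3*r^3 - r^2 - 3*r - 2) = 2*r^4 - 2*r^3 + 7*r^2 + 3*r - 1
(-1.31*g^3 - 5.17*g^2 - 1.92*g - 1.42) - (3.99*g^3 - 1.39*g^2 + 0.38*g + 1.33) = -5.3*g^3 - 3.78*g^2 - 2.3*g - 2.75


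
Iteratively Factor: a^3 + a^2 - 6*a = (a - 2)*(a^2 + 3*a) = a*(a - 2)*(a + 3)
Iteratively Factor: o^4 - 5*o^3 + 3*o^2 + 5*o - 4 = (o - 4)*(o^3 - o^2 - o + 1) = (o - 4)*(o - 1)*(o^2 - 1) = (o - 4)*(o - 1)^2*(o + 1)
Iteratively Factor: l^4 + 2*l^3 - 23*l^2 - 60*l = (l + 4)*(l^3 - 2*l^2 - 15*l) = (l + 3)*(l + 4)*(l^2 - 5*l) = (l - 5)*(l + 3)*(l + 4)*(l)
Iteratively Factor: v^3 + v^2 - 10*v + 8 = (v + 4)*(v^2 - 3*v + 2) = (v - 2)*(v + 4)*(v - 1)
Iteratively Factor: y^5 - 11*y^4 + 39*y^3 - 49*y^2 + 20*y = (y - 4)*(y^4 - 7*y^3 + 11*y^2 - 5*y) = y*(y - 4)*(y^3 - 7*y^2 + 11*y - 5) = y*(y - 4)*(y - 1)*(y^2 - 6*y + 5) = y*(y - 5)*(y - 4)*(y - 1)*(y - 1)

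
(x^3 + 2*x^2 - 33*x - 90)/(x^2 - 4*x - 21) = (x^2 - x - 30)/(x - 7)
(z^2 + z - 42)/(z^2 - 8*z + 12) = (z + 7)/(z - 2)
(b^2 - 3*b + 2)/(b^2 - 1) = (b - 2)/(b + 1)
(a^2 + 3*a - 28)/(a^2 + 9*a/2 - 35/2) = 2*(a - 4)/(2*a - 5)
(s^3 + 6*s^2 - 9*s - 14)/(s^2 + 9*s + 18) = (s^3 + 6*s^2 - 9*s - 14)/(s^2 + 9*s + 18)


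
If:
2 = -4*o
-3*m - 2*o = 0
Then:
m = 1/3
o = -1/2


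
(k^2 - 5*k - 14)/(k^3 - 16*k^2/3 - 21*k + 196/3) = 3*(k + 2)/(3*k^2 + 5*k - 28)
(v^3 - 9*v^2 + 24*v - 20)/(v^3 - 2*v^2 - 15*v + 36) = (v^3 - 9*v^2 + 24*v - 20)/(v^3 - 2*v^2 - 15*v + 36)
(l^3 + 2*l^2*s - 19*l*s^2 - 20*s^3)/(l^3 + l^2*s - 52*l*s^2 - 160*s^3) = (-l^2 + 3*l*s + 4*s^2)/(-l^2 + 4*l*s + 32*s^2)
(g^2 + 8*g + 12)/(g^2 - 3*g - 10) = (g + 6)/(g - 5)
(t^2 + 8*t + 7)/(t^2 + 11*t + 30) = (t^2 + 8*t + 7)/(t^2 + 11*t + 30)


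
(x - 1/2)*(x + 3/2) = x^2 + x - 3/4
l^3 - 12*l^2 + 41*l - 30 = (l - 6)*(l - 5)*(l - 1)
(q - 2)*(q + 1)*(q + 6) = q^3 + 5*q^2 - 8*q - 12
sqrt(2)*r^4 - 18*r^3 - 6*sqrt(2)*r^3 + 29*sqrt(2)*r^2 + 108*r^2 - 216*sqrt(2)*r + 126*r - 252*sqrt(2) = (r - 7)*(r - 6*sqrt(2))*(r - 3*sqrt(2))*(sqrt(2)*r + sqrt(2))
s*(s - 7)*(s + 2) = s^3 - 5*s^2 - 14*s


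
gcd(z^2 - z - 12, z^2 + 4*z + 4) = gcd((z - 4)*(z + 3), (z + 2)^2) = 1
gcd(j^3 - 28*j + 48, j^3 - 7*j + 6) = j - 2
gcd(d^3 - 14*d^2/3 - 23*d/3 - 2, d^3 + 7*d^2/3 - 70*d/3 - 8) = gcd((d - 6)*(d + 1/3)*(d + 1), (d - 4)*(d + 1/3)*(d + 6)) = d + 1/3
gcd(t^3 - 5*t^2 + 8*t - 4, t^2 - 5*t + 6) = t - 2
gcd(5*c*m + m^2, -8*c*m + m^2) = m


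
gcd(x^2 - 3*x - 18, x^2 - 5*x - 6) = x - 6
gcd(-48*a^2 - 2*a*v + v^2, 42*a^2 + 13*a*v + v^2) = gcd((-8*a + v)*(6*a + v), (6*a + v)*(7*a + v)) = 6*a + v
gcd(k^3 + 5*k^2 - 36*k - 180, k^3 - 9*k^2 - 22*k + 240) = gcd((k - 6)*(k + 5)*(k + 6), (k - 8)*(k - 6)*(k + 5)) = k^2 - k - 30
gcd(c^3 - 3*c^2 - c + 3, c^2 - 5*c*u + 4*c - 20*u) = 1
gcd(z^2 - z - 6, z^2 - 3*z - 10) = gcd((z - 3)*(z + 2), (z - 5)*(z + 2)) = z + 2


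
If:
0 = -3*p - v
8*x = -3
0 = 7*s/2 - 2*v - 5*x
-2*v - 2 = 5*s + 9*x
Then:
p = -227/816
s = -1/17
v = 227/272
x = -3/8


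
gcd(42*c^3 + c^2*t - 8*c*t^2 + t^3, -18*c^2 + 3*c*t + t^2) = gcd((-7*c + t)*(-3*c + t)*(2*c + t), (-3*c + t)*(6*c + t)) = -3*c + t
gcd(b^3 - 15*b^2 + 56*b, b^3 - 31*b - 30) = 1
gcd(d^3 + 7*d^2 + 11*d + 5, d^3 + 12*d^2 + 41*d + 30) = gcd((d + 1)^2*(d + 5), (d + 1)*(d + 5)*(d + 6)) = d^2 + 6*d + 5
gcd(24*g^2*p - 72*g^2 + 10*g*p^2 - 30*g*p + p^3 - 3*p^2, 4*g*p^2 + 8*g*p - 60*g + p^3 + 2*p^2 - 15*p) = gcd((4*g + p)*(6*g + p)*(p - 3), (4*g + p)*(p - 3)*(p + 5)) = 4*g*p - 12*g + p^2 - 3*p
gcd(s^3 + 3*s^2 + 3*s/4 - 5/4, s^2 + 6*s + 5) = s + 1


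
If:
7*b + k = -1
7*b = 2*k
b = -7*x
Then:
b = -2/21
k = -1/3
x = 2/147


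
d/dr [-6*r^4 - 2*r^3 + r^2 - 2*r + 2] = -24*r^3 - 6*r^2 + 2*r - 2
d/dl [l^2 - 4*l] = 2*l - 4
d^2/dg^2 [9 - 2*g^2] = -4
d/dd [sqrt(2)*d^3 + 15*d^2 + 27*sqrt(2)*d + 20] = 3*sqrt(2)*d^2 + 30*d + 27*sqrt(2)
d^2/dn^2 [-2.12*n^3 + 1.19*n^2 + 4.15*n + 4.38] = 2.38 - 12.72*n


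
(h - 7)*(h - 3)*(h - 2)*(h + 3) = h^4 - 9*h^3 + 5*h^2 + 81*h - 126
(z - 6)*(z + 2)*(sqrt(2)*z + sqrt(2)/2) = sqrt(2)*z^3 - 7*sqrt(2)*z^2/2 - 14*sqrt(2)*z - 6*sqrt(2)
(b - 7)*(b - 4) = b^2 - 11*b + 28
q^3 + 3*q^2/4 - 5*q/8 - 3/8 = (q - 3/4)*(q + 1/2)*(q + 1)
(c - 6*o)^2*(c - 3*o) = c^3 - 15*c^2*o + 72*c*o^2 - 108*o^3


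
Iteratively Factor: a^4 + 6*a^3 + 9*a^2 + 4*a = (a + 4)*(a^3 + 2*a^2 + a) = (a + 1)*(a + 4)*(a^2 + a) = (a + 1)^2*(a + 4)*(a)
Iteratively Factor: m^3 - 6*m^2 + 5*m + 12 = (m + 1)*(m^2 - 7*m + 12) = (m - 4)*(m + 1)*(m - 3)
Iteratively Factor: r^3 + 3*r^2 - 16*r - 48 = (r - 4)*(r^2 + 7*r + 12) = (r - 4)*(r + 4)*(r + 3)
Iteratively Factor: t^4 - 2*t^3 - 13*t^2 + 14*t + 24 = (t + 1)*(t^3 - 3*t^2 - 10*t + 24) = (t - 2)*(t + 1)*(t^2 - t - 12) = (t - 2)*(t + 1)*(t + 3)*(t - 4)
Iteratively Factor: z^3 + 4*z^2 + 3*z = (z)*(z^2 + 4*z + 3) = z*(z + 1)*(z + 3)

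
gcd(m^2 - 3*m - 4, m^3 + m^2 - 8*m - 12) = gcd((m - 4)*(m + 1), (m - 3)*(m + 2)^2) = 1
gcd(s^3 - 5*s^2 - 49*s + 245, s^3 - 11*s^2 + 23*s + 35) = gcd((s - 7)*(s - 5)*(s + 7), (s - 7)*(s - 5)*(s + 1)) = s^2 - 12*s + 35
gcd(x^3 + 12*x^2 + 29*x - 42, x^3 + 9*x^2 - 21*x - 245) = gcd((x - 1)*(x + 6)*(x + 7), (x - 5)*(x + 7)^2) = x + 7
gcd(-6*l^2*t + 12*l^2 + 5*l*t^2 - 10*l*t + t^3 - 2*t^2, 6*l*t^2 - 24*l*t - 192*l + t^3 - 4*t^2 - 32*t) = 6*l + t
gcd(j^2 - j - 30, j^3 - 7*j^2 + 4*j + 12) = j - 6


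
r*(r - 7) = r^2 - 7*r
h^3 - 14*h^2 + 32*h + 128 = (h - 8)^2*(h + 2)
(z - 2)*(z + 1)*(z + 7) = z^3 + 6*z^2 - 9*z - 14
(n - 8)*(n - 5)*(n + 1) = n^3 - 12*n^2 + 27*n + 40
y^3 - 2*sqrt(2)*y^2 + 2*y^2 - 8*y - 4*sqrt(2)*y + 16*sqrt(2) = (y - 2)*(y + 4)*(y - 2*sqrt(2))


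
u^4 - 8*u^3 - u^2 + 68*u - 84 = (u - 7)*(u - 2)^2*(u + 3)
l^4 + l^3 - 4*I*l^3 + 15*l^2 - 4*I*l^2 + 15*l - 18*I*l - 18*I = (l + 1)*(l - 6*I)*(l - I)*(l + 3*I)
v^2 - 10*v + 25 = (v - 5)^2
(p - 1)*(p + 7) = p^2 + 6*p - 7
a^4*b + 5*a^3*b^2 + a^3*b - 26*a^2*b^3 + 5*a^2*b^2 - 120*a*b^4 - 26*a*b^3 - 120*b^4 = (a - 5*b)*(a + 4*b)*(a + 6*b)*(a*b + b)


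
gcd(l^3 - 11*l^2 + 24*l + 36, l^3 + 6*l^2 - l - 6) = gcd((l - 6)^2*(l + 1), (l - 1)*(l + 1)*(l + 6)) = l + 1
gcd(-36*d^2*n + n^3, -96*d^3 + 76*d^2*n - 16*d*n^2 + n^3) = 6*d - n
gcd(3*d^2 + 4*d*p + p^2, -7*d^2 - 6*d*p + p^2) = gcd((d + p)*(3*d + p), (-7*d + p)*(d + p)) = d + p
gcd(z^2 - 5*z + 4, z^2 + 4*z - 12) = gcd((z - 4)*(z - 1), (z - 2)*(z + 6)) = 1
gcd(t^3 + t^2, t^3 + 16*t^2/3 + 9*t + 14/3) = t + 1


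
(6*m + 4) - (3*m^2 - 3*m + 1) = -3*m^2 + 9*m + 3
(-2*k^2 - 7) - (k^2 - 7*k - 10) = -3*k^2 + 7*k + 3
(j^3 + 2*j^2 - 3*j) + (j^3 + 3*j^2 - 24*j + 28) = 2*j^3 + 5*j^2 - 27*j + 28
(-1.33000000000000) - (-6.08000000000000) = 4.75000000000000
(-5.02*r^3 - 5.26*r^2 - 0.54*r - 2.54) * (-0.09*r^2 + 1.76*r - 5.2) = 0.4518*r^5 - 8.3618*r^4 + 16.895*r^3 + 26.6302*r^2 - 1.6624*r + 13.208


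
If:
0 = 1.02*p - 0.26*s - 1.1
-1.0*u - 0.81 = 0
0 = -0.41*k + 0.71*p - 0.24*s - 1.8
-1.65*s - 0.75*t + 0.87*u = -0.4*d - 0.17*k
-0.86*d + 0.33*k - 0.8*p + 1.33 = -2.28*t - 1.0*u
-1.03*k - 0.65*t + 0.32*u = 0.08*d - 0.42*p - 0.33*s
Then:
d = 6.92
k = -2.46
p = 0.98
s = -0.40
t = 3.08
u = -0.81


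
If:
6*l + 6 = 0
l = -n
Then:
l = -1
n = 1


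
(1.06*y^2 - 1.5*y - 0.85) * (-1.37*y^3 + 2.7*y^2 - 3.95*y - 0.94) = -1.4522*y^5 + 4.917*y^4 - 7.0725*y^3 + 2.6336*y^2 + 4.7675*y + 0.799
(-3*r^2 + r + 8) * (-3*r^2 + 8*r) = 9*r^4 - 27*r^3 - 16*r^2 + 64*r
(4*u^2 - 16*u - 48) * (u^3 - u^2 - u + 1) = 4*u^5 - 20*u^4 - 36*u^3 + 68*u^2 + 32*u - 48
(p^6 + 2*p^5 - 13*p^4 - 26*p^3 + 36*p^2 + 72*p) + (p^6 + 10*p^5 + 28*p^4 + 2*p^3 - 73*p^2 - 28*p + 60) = 2*p^6 + 12*p^5 + 15*p^4 - 24*p^3 - 37*p^2 + 44*p + 60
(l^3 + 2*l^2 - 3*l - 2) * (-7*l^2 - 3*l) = -7*l^5 - 17*l^4 + 15*l^3 + 23*l^2 + 6*l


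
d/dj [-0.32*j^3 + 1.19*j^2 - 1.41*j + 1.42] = -0.96*j^2 + 2.38*j - 1.41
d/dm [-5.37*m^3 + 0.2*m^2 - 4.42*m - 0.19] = -16.11*m^2 + 0.4*m - 4.42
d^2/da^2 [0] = 0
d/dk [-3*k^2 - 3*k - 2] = -6*k - 3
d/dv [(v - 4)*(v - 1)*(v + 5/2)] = 3*v^2 - 5*v - 17/2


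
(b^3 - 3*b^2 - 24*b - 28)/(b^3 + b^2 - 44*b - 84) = (b + 2)/(b + 6)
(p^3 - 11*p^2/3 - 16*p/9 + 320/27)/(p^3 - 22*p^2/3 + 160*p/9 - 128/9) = (p + 5/3)/(p - 2)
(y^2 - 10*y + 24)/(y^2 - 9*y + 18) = (y - 4)/(y - 3)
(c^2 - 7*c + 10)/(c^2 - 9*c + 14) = (c - 5)/(c - 7)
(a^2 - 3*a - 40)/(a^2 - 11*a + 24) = (a + 5)/(a - 3)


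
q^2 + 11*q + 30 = (q + 5)*(q + 6)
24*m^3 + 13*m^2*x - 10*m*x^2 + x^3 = (-8*m + x)*(-3*m + x)*(m + x)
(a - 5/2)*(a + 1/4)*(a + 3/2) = a^3 - 3*a^2/4 - 4*a - 15/16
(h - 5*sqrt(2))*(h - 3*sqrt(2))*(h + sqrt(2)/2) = h^3 - 15*sqrt(2)*h^2/2 + 22*h + 15*sqrt(2)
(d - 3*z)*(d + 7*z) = d^2 + 4*d*z - 21*z^2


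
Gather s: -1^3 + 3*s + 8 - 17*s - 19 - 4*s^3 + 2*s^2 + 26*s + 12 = -4*s^3 + 2*s^2 + 12*s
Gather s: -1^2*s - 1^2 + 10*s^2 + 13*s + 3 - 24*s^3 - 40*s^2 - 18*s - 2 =-24*s^3 - 30*s^2 - 6*s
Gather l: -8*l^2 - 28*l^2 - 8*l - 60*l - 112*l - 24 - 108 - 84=-36*l^2 - 180*l - 216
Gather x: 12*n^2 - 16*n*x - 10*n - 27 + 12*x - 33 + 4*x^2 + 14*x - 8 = 12*n^2 - 10*n + 4*x^2 + x*(26 - 16*n) - 68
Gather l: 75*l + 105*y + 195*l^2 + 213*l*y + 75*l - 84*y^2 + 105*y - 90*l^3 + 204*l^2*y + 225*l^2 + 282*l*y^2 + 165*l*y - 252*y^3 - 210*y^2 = -90*l^3 + l^2*(204*y + 420) + l*(282*y^2 + 378*y + 150) - 252*y^3 - 294*y^2 + 210*y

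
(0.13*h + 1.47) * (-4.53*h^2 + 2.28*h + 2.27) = -0.5889*h^3 - 6.3627*h^2 + 3.6467*h + 3.3369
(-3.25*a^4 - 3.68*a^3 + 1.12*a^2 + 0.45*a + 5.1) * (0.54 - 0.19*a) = 0.6175*a^5 - 1.0558*a^4 - 2.2*a^3 + 0.5193*a^2 - 0.726*a + 2.754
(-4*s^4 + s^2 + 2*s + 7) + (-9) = -4*s^4 + s^2 + 2*s - 2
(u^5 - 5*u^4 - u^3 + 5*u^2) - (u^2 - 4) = u^5 - 5*u^4 - u^3 + 4*u^2 + 4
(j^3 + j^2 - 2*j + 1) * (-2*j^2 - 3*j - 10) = -2*j^5 - 5*j^4 - 9*j^3 - 6*j^2 + 17*j - 10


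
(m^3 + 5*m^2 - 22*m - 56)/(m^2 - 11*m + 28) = (m^2 + 9*m + 14)/(m - 7)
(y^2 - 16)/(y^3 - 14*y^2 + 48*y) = (y^2 - 16)/(y*(y^2 - 14*y + 48))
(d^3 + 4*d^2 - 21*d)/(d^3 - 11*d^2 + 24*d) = (d + 7)/(d - 8)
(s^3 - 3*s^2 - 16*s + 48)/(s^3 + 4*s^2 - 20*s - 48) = (s^2 + s - 12)/(s^2 + 8*s + 12)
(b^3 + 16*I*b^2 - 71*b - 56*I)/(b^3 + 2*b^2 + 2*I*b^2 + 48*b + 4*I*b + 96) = (b^2 + 8*I*b - 7)/(b^2 + b*(2 - 6*I) - 12*I)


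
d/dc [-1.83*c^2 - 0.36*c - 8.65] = -3.66*c - 0.36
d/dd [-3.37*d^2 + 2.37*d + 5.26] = 2.37 - 6.74*d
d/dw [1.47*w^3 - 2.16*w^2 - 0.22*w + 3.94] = 4.41*w^2 - 4.32*w - 0.22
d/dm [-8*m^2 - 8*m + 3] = -16*m - 8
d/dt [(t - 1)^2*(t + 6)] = (t - 1)*(3*t + 11)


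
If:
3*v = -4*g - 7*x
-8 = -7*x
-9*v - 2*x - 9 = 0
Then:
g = -89/84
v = -79/63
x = 8/7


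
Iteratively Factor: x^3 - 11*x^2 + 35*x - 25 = (x - 5)*(x^2 - 6*x + 5) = (x - 5)*(x - 1)*(x - 5)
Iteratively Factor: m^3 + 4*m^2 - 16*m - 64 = (m + 4)*(m^2 - 16) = (m - 4)*(m + 4)*(m + 4)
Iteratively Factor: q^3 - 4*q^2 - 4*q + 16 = (q + 2)*(q^2 - 6*q + 8) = (q - 4)*(q + 2)*(q - 2)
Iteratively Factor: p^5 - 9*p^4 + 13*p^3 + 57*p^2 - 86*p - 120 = (p + 2)*(p^4 - 11*p^3 + 35*p^2 - 13*p - 60) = (p - 5)*(p + 2)*(p^3 - 6*p^2 + 5*p + 12) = (p - 5)*(p + 1)*(p + 2)*(p^2 - 7*p + 12) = (p - 5)*(p - 4)*(p + 1)*(p + 2)*(p - 3)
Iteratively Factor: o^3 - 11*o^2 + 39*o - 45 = (o - 3)*(o^2 - 8*o + 15) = (o - 3)^2*(o - 5)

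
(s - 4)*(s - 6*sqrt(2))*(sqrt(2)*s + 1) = sqrt(2)*s^3 - 11*s^2 - 4*sqrt(2)*s^2 - 6*sqrt(2)*s + 44*s + 24*sqrt(2)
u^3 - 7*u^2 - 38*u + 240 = (u - 8)*(u - 5)*(u + 6)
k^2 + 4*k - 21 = (k - 3)*(k + 7)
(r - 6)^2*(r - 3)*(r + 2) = r^4 - 13*r^3 + 42*r^2 + 36*r - 216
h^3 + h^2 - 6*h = h*(h - 2)*(h + 3)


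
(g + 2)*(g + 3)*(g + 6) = g^3 + 11*g^2 + 36*g + 36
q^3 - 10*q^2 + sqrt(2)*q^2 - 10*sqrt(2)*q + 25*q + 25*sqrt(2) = (q - 5)^2*(q + sqrt(2))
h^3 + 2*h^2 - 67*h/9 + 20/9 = (h - 5/3)*(h - 1/3)*(h + 4)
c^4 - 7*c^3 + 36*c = c*(c - 6)*(c - 3)*(c + 2)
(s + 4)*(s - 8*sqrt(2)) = s^2 - 8*sqrt(2)*s + 4*s - 32*sqrt(2)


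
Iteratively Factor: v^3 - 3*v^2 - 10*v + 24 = (v - 2)*(v^2 - v - 12) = (v - 2)*(v + 3)*(v - 4)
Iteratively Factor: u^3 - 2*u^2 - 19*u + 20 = (u - 1)*(u^2 - u - 20) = (u - 1)*(u + 4)*(u - 5)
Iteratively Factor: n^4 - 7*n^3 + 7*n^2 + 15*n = (n - 5)*(n^3 - 2*n^2 - 3*n) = (n - 5)*(n - 3)*(n^2 + n) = (n - 5)*(n - 3)*(n + 1)*(n)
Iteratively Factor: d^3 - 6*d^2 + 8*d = (d - 2)*(d^2 - 4*d) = d*(d - 2)*(d - 4)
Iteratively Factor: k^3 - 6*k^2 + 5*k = (k - 5)*(k^2 - k) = k*(k - 5)*(k - 1)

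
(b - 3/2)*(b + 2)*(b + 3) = b^3 + 7*b^2/2 - 3*b/2 - 9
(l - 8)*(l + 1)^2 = l^3 - 6*l^2 - 15*l - 8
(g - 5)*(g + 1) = g^2 - 4*g - 5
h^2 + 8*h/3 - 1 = (h - 1/3)*(h + 3)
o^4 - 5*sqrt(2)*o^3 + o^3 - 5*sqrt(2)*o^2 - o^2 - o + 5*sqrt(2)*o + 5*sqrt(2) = (o - 1)*(o + 1)^2*(o - 5*sqrt(2))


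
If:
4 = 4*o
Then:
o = 1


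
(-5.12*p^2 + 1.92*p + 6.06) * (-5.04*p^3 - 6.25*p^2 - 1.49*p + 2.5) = 25.8048*p^5 + 22.3232*p^4 - 34.9136*p^3 - 53.5358*p^2 - 4.2294*p + 15.15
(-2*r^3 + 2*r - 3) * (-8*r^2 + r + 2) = 16*r^5 - 2*r^4 - 20*r^3 + 26*r^2 + r - 6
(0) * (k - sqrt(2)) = 0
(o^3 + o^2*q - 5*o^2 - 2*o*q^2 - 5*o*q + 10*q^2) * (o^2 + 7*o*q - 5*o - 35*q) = o^5 + 8*o^4*q - 10*o^4 + 5*o^3*q^2 - 80*o^3*q + 25*o^3 - 14*o^2*q^3 - 50*o^2*q^2 + 200*o^2*q + 140*o*q^3 + 125*o*q^2 - 350*q^3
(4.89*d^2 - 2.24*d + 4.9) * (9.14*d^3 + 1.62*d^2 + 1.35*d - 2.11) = 44.6946*d^5 - 12.5518*d^4 + 47.7587*d^3 - 5.4039*d^2 + 11.3414*d - 10.339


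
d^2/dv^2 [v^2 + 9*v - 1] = 2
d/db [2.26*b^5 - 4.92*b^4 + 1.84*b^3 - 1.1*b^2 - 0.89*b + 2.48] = 11.3*b^4 - 19.68*b^3 + 5.52*b^2 - 2.2*b - 0.89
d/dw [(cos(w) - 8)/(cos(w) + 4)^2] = (cos(w) - 20)*sin(w)/(cos(w) + 4)^3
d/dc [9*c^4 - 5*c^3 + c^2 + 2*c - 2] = 36*c^3 - 15*c^2 + 2*c + 2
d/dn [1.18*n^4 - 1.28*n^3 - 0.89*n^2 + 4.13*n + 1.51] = 4.72*n^3 - 3.84*n^2 - 1.78*n + 4.13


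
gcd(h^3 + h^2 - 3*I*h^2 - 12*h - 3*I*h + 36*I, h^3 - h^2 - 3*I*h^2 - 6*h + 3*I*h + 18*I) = h^2 + h*(-3 - 3*I) + 9*I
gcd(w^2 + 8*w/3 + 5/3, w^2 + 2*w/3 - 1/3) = w + 1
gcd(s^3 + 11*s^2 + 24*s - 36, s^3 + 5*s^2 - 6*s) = s^2 + 5*s - 6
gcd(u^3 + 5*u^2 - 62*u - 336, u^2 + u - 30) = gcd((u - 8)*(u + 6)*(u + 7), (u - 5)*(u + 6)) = u + 6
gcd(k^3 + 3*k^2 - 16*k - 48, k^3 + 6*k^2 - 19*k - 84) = k^2 - k - 12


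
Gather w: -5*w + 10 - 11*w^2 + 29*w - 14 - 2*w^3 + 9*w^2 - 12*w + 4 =-2*w^3 - 2*w^2 + 12*w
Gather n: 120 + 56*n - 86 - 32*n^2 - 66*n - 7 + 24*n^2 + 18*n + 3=-8*n^2 + 8*n + 30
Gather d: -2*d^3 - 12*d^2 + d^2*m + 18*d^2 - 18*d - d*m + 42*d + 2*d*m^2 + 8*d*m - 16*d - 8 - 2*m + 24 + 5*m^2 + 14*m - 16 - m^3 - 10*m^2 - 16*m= -2*d^3 + d^2*(m + 6) + d*(2*m^2 + 7*m + 8) - m^3 - 5*m^2 - 4*m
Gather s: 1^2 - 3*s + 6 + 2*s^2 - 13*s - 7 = 2*s^2 - 16*s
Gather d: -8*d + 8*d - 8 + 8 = 0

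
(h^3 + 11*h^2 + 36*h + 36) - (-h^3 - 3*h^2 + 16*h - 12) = 2*h^3 + 14*h^2 + 20*h + 48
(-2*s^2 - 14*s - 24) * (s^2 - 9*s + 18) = -2*s^4 + 4*s^3 + 66*s^2 - 36*s - 432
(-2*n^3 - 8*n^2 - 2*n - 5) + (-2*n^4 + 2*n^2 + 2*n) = -2*n^4 - 2*n^3 - 6*n^2 - 5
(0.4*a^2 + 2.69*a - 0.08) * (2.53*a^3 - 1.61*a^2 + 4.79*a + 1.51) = 1.012*a^5 + 6.1617*a^4 - 2.6173*a^3 + 13.6179*a^2 + 3.6787*a - 0.1208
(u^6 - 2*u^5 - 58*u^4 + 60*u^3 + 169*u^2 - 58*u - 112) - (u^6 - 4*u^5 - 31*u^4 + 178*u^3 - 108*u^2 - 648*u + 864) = 2*u^5 - 27*u^4 - 118*u^3 + 277*u^2 + 590*u - 976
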